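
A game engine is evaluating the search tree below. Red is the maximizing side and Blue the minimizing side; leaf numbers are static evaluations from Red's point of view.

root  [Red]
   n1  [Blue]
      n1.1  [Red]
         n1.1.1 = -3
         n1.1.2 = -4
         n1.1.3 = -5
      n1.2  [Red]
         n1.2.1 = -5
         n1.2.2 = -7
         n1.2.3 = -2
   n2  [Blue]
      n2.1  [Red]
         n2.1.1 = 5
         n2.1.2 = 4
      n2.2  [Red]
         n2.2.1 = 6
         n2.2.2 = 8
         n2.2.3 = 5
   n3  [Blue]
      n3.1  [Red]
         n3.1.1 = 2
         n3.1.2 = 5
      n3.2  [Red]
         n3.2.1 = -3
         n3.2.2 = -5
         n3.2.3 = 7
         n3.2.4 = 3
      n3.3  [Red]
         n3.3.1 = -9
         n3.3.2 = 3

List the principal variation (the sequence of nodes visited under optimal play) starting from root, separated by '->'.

n1.1 (Red): max(-3, -4, -5) = -3
n1.2 (Red): max(-5, -7, -2) = -2
n1 (Blue): min(-3, -2) = -3
n2.1 (Red): max(5, 4) = 5
n2.2 (Red): max(6, 8, 5) = 8
n2 (Blue): min(5, 8) = 5
n3.1 (Red): max(2, 5) = 5
n3.2 (Red): max(-3, -5, 7, 3) = 7
n3.3 (Red): max(-9, 3) = 3
n3 (Blue): min(5, 7, 3) = 3
root (Red): max(-3, 5, 3) = 5
At root, Red picks n2 (highest: 5).
At n2, Blue picks n2.1 (lowest: 5).
At n2.1, Red picks n2.1.1 (highest: 5).
Terminal value 5.

root -> n2 -> n2.1 -> n2.1.1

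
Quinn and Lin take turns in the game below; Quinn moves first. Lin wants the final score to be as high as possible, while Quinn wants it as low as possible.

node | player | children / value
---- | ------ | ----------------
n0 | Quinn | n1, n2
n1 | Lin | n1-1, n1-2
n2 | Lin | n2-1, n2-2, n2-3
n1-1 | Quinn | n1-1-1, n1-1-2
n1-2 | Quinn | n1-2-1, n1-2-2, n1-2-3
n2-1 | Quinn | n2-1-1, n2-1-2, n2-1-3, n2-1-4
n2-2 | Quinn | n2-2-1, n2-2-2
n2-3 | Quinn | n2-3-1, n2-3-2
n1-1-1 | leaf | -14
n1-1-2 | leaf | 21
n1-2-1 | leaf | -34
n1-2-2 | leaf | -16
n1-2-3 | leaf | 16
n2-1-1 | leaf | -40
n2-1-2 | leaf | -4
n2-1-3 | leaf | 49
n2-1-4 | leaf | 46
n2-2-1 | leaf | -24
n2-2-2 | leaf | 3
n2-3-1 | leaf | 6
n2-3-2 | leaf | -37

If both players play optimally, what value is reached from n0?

-24

n1-1 (Quinn): min(-14, 21) = -14
n1-2 (Quinn): min(-34, -16, 16) = -34
n1 (Lin): max(-14, -34) = -14
n2-1 (Quinn): min(-40, -4, 49, 46) = -40
n2-2 (Quinn): min(-24, 3) = -24
n2-3 (Quinn): min(6, -37) = -37
n2 (Lin): max(-40, -24, -37) = -24
n0 (Quinn): min(-14, -24) = -24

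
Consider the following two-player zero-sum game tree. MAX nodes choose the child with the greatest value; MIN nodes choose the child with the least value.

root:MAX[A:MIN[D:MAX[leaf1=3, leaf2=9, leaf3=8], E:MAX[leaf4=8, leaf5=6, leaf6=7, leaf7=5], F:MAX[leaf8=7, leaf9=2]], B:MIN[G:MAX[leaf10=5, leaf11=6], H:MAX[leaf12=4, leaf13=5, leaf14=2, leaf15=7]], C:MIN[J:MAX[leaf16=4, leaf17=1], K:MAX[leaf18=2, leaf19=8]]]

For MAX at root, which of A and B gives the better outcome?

A

D (MAX): max(3, 9, 8) = 9
E (MAX): max(8, 6, 7, 5) = 8
F (MAX): max(7, 2) = 7
A (MIN): min(9, 8, 7) = 7
G (MAX): max(5, 6) = 6
H (MAX): max(4, 5, 2, 7) = 7
B (MIN): min(6, 7) = 6
MAX prefers the higher value; A=7, B=6. A is better since 7 > 6.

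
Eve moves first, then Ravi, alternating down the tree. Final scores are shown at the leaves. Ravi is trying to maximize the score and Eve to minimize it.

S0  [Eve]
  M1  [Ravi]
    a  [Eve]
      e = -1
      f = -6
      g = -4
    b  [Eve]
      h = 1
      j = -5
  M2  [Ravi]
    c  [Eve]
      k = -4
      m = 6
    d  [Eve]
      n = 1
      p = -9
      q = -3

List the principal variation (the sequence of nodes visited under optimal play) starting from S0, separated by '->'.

S0 -> M1 -> b -> j

a (Eve): min(-1, -6, -4) = -6
b (Eve): min(1, -5) = -5
M1 (Ravi): max(-6, -5) = -5
c (Eve): min(-4, 6) = -4
d (Eve): min(1, -9, -3) = -9
M2 (Ravi): max(-4, -9) = -4
S0 (Eve): min(-5, -4) = -5
At S0, Eve picks M1 (lowest: -5).
At M1, Ravi picks b (highest: -5).
At b, Eve picks j (lowest: -5).
Terminal value -5.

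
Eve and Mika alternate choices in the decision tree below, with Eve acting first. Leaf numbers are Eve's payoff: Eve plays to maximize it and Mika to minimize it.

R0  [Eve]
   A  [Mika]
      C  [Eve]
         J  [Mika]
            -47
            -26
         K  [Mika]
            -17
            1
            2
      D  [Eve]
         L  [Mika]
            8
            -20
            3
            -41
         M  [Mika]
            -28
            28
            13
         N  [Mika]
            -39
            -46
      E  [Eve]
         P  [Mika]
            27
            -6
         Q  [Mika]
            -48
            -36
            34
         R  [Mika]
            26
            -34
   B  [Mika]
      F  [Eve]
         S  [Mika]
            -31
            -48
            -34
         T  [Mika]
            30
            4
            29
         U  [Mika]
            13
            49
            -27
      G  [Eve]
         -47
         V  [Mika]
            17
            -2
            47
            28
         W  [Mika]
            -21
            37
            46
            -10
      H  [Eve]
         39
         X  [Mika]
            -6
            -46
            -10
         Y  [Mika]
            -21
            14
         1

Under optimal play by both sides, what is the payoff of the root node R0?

-2

J (Mika): min(-47, -26) = -47
K (Mika): min(-17, 1, 2) = -17
C (Eve): max(-47, -17) = -17
L (Mika): min(8, -20, 3, -41) = -41
M (Mika): min(-28, 28, 13) = -28
N (Mika): min(-39, -46) = -46
D (Eve): max(-41, -28, -46) = -28
P (Mika): min(27, -6) = -6
Q (Mika): min(-48, -36, 34) = -48
R (Mika): min(26, -34) = -34
E (Eve): max(-6, -48, -34) = -6
A (Mika): min(-17, -28, -6) = -28
S (Mika): min(-31, -48, -34) = -48
T (Mika): min(30, 4, 29) = 4
U (Mika): min(13, 49, -27) = -27
F (Eve): max(-48, 4, -27) = 4
V (Mika): min(17, -2, 47, 28) = -2
W (Mika): min(-21, 37, 46, -10) = -21
G (Eve): max(-47, -2, -21) = -2
X (Mika): min(-6, -46, -10) = -46
Y (Mika): min(-21, 14) = -21
H (Eve): max(39, -46, -21, 1) = 39
B (Mika): min(4, -2, 39) = -2
R0 (Eve): max(-28, -2) = -2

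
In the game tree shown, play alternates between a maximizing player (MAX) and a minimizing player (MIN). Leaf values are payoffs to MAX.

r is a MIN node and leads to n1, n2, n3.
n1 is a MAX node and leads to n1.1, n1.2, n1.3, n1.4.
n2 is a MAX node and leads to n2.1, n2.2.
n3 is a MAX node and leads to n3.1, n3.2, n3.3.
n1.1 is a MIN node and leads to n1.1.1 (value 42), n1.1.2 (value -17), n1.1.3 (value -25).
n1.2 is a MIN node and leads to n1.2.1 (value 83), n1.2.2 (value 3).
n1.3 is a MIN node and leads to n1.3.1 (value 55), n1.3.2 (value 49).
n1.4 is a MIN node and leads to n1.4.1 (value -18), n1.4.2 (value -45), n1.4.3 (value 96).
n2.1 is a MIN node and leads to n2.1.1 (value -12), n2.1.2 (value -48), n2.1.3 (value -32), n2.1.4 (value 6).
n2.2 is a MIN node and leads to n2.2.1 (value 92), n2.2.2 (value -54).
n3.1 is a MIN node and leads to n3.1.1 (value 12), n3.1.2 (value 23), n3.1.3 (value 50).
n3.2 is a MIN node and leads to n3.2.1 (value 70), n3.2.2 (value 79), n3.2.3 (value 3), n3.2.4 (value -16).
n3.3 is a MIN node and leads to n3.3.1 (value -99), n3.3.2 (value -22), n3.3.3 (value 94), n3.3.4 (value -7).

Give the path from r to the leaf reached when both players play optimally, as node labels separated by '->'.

r -> n2 -> n2.1 -> n2.1.2

n1.1 (MIN): min(42, -17, -25) = -25
n1.2 (MIN): min(83, 3) = 3
n1.3 (MIN): min(55, 49) = 49
n1.4 (MIN): min(-18, -45, 96) = -45
n1 (MAX): max(-25, 3, 49, -45) = 49
n2.1 (MIN): min(-12, -48, -32, 6) = -48
n2.2 (MIN): min(92, -54) = -54
n2 (MAX): max(-48, -54) = -48
n3.1 (MIN): min(12, 23, 50) = 12
n3.2 (MIN): min(70, 79, 3, -16) = -16
n3.3 (MIN): min(-99, -22, 94, -7) = -99
n3 (MAX): max(12, -16, -99) = 12
r (MIN): min(49, -48, 12) = -48
At r, MIN picks n2 (lowest: -48).
At n2, MAX picks n2.1 (highest: -48).
At n2.1, MIN picks n2.1.2 (lowest: -48).
Terminal value -48.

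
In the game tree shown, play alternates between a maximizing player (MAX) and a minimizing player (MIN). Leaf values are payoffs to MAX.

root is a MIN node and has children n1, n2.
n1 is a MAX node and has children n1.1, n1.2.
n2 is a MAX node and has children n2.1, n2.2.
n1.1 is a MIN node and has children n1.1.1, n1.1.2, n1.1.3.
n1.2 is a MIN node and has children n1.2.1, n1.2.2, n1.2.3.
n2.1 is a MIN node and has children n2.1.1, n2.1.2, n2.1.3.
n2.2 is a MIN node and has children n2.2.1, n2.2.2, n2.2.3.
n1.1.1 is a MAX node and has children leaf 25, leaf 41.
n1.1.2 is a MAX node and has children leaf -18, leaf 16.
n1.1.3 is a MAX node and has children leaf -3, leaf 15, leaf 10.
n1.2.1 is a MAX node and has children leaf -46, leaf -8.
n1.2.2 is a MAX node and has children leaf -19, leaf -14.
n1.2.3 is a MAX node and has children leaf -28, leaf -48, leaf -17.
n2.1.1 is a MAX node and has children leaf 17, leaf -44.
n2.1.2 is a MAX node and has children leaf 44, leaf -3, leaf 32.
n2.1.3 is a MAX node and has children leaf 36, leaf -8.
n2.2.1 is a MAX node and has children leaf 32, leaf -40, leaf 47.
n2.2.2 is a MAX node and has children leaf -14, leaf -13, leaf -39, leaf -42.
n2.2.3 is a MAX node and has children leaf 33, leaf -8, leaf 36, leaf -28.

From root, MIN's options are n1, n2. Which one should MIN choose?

n1.1.1 (MAX): max(25, 41) = 41
n1.1.2 (MAX): max(-18, 16) = 16
n1.1.3 (MAX): max(-3, 15, 10) = 15
n1.1 (MIN): min(41, 16, 15) = 15
n1.2.1 (MAX): max(-46, -8) = -8
n1.2.2 (MAX): max(-19, -14) = -14
n1.2.3 (MAX): max(-28, -48, -17) = -17
n1.2 (MIN): min(-8, -14, -17) = -17
n1 (MAX): max(15, -17) = 15
n2.1.1 (MAX): max(17, -44) = 17
n2.1.2 (MAX): max(44, -3, 32) = 44
n2.1.3 (MAX): max(36, -8) = 36
n2.1 (MIN): min(17, 44, 36) = 17
n2.2.1 (MAX): max(32, -40, 47) = 47
n2.2.2 (MAX): max(-14, -13, -39, -42) = -13
n2.2.3 (MAX): max(33, -8, 36, -28) = 36
n2.2 (MIN): min(47, -13, 36) = -13
n2 (MAX): max(17, -13) = 17
root (MIN): min(15, 17) = 15
MIN at root wants the lowest of {n1=15, n2=17}, so chooses n1.

n1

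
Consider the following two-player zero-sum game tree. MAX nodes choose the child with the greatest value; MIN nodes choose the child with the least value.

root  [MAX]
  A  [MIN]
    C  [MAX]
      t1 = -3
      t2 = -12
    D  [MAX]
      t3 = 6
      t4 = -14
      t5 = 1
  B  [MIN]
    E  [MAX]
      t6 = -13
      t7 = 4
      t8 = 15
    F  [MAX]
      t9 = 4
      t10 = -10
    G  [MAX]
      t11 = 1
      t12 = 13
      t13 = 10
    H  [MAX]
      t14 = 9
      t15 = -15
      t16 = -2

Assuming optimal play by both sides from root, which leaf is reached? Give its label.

t9

C (MAX): max(-3, -12) = -3
D (MAX): max(6, -14, 1) = 6
A (MIN): min(-3, 6) = -3
E (MAX): max(-13, 4, 15) = 15
F (MAX): max(4, -10) = 4
G (MAX): max(1, 13, 10) = 13
H (MAX): max(9, -15, -2) = 9
B (MIN): min(15, 4, 13, 9) = 4
root (MAX): max(-3, 4) = 4
At root, MAX picks B (highest: 4).
At B, MIN picks F (lowest: 4).
At F, MAX picks t9 (highest: 4).
Terminal value 4.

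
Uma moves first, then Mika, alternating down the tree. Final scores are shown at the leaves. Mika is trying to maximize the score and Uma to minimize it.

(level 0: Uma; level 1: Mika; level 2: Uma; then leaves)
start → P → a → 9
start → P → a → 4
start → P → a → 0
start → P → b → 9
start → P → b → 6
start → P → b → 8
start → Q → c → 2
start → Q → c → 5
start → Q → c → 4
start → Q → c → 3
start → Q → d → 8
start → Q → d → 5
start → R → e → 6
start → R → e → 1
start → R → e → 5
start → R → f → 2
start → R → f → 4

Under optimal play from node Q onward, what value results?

5

c (Uma): min(2, 5, 4, 3) = 2
d (Uma): min(8, 5) = 5
Q (Mika): max(2, 5) = 5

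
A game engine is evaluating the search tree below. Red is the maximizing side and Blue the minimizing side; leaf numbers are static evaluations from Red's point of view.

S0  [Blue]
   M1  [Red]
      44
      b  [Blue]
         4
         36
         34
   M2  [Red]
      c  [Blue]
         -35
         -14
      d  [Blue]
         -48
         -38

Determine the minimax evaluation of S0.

-35

b (Blue): min(4, 36, 34) = 4
M1 (Red): max(44, 4) = 44
c (Blue): min(-35, -14) = -35
d (Blue): min(-48, -38) = -48
M2 (Red): max(-35, -48) = -35
S0 (Blue): min(44, -35) = -35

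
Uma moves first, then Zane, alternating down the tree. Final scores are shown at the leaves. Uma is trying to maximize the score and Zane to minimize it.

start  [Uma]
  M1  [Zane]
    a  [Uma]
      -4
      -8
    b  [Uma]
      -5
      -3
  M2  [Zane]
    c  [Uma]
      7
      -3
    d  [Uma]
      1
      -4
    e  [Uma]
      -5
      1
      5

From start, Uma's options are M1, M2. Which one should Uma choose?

M2

a (Uma): max(-4, -8) = -4
b (Uma): max(-5, -3) = -3
M1 (Zane): min(-4, -3) = -4
c (Uma): max(7, -3) = 7
d (Uma): max(1, -4) = 1
e (Uma): max(-5, 1, 5) = 5
M2 (Zane): min(7, 1, 5) = 1
start (Uma): max(-4, 1) = 1
Uma at start wants the highest of {M1=-4, M2=1}, so chooses M2.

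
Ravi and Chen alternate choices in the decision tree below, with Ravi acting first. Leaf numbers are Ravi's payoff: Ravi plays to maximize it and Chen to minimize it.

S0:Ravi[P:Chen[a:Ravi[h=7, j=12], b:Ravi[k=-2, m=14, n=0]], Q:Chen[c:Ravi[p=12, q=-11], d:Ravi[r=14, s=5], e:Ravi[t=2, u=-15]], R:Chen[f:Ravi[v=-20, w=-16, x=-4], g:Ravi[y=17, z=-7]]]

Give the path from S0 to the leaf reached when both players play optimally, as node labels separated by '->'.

S0 -> P -> a -> j

a (Ravi): max(7, 12) = 12
b (Ravi): max(-2, 14, 0) = 14
P (Chen): min(12, 14) = 12
c (Ravi): max(12, -11) = 12
d (Ravi): max(14, 5) = 14
e (Ravi): max(2, -15) = 2
Q (Chen): min(12, 14, 2) = 2
f (Ravi): max(-20, -16, -4) = -4
g (Ravi): max(17, -7) = 17
R (Chen): min(-4, 17) = -4
S0 (Ravi): max(12, 2, -4) = 12
At S0, Ravi picks P (highest: 12).
At P, Chen picks a (lowest: 12).
At a, Ravi picks j (highest: 12).
Terminal value 12.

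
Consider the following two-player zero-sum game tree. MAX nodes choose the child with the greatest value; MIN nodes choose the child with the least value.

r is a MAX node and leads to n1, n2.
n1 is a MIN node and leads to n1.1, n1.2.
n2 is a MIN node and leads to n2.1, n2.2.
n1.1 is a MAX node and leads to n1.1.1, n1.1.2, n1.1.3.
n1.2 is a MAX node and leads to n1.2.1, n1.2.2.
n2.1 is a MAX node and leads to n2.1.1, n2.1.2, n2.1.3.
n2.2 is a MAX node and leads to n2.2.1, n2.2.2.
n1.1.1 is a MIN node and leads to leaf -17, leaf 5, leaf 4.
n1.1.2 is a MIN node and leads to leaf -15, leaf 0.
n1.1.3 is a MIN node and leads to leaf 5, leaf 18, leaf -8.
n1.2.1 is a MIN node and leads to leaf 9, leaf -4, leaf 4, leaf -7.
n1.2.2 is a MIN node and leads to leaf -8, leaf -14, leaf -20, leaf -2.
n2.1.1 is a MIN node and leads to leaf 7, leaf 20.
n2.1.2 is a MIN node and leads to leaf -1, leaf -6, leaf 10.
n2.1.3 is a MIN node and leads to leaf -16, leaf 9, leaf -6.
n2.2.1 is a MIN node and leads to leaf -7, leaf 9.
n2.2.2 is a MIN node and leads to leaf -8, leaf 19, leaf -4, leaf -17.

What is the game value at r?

-7

n1.1.1 (MIN): min(-17, 5, 4) = -17
n1.1.2 (MIN): min(-15, 0) = -15
n1.1.3 (MIN): min(5, 18, -8) = -8
n1.1 (MAX): max(-17, -15, -8) = -8
n1.2.1 (MIN): min(9, -4, 4, -7) = -7
n1.2.2 (MIN): min(-8, -14, -20, -2) = -20
n1.2 (MAX): max(-7, -20) = -7
n1 (MIN): min(-8, -7) = -8
n2.1.1 (MIN): min(7, 20) = 7
n2.1.2 (MIN): min(-1, -6, 10) = -6
n2.1.3 (MIN): min(-16, 9, -6) = -16
n2.1 (MAX): max(7, -6, -16) = 7
n2.2.1 (MIN): min(-7, 9) = -7
n2.2.2 (MIN): min(-8, 19, -4, -17) = -17
n2.2 (MAX): max(-7, -17) = -7
n2 (MIN): min(7, -7) = -7
r (MAX): max(-8, -7) = -7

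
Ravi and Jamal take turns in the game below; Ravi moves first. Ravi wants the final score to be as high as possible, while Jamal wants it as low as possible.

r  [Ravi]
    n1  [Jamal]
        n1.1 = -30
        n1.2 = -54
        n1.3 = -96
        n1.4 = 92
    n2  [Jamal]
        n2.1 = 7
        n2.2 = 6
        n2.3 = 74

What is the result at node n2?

n2 (Jamal): min(7, 6, 74) = 6

6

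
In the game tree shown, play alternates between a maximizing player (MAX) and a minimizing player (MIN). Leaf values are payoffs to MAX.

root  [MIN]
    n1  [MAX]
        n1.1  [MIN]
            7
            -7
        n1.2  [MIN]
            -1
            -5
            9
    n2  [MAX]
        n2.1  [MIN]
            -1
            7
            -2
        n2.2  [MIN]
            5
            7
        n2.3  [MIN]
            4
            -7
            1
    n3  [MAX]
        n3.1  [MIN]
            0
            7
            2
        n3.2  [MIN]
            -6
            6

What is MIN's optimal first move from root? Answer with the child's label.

n1

n1.1 (MIN): min(7, -7) = -7
n1.2 (MIN): min(-1, -5, 9) = -5
n1 (MAX): max(-7, -5) = -5
n2.1 (MIN): min(-1, 7, -2) = -2
n2.2 (MIN): min(5, 7) = 5
n2.3 (MIN): min(4, -7, 1) = -7
n2 (MAX): max(-2, 5, -7) = 5
n3.1 (MIN): min(0, 7, 2) = 0
n3.2 (MIN): min(-6, 6) = -6
n3 (MAX): max(0, -6) = 0
root (MIN): min(-5, 5, 0) = -5
MIN at root wants the lowest of {n1=-5, n2=5, n3=0}, so chooses n1.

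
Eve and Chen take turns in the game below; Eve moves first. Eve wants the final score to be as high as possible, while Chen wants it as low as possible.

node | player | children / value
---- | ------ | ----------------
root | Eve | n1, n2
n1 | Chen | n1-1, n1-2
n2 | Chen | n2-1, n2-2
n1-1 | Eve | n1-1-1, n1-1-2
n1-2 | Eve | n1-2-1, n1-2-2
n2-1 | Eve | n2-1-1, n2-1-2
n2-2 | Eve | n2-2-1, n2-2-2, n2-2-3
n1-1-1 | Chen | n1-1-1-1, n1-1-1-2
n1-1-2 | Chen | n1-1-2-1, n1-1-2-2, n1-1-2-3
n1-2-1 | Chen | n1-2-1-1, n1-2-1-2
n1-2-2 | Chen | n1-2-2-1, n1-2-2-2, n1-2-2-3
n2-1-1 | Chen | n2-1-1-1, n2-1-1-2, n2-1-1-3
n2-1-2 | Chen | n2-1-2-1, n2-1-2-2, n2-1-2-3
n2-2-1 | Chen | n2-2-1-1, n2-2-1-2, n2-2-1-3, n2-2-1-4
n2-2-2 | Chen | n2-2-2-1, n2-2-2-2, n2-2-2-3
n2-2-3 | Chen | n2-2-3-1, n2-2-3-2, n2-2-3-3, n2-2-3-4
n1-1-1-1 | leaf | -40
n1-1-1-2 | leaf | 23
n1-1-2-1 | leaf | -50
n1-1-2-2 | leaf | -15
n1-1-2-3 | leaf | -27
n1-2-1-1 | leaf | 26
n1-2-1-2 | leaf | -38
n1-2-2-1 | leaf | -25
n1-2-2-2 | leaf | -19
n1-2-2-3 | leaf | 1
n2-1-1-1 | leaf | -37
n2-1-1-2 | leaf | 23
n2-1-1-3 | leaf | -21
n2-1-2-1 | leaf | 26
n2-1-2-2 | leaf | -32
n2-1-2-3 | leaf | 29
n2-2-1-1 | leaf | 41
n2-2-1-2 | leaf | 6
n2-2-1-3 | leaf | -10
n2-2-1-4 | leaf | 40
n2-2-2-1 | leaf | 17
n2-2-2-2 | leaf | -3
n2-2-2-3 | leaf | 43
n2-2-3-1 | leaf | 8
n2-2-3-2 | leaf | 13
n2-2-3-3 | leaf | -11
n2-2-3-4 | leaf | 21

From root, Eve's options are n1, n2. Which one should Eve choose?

n1-1-1 (Chen): min(-40, 23) = -40
n1-1-2 (Chen): min(-50, -15, -27) = -50
n1-1 (Eve): max(-40, -50) = -40
n1-2-1 (Chen): min(26, -38) = -38
n1-2-2 (Chen): min(-25, -19, 1) = -25
n1-2 (Eve): max(-38, -25) = -25
n1 (Chen): min(-40, -25) = -40
n2-1-1 (Chen): min(-37, 23, -21) = -37
n2-1-2 (Chen): min(26, -32, 29) = -32
n2-1 (Eve): max(-37, -32) = -32
n2-2-1 (Chen): min(41, 6, -10, 40) = -10
n2-2-2 (Chen): min(17, -3, 43) = -3
n2-2-3 (Chen): min(8, 13, -11, 21) = -11
n2-2 (Eve): max(-10, -3, -11) = -3
n2 (Chen): min(-32, -3) = -32
root (Eve): max(-40, -32) = -32
Eve at root wants the highest of {n1=-40, n2=-32}, so chooses n2.

n2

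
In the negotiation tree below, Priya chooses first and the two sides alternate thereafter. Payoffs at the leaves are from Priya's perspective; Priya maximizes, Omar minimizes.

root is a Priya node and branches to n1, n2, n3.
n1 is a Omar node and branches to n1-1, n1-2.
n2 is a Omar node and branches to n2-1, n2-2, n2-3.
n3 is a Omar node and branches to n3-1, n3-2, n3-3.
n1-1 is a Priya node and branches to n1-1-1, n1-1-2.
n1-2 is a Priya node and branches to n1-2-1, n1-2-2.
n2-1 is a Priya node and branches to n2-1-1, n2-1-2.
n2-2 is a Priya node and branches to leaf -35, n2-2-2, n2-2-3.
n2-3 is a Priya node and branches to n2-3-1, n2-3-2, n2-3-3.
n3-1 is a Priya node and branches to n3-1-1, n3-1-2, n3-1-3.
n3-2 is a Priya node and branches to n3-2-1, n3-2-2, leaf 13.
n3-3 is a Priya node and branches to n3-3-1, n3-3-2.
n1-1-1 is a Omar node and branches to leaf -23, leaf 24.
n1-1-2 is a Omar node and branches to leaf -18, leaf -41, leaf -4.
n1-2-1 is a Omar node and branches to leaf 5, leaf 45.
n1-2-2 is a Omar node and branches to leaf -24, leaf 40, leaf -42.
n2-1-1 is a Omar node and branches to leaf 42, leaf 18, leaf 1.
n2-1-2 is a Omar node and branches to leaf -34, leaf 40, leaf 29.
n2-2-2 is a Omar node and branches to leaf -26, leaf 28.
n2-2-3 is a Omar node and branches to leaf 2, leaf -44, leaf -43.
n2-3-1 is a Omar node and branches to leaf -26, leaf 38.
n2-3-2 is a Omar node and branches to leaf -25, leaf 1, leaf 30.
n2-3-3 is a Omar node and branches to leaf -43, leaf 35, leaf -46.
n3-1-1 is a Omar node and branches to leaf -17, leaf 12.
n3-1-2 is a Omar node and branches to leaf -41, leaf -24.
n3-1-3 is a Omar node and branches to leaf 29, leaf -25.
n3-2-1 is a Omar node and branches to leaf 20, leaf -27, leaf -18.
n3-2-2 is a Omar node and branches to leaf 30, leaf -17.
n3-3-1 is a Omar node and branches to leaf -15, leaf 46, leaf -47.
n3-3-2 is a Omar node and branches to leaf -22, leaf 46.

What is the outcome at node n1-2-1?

n1-2-1 (Omar): min(5, 45) = 5

5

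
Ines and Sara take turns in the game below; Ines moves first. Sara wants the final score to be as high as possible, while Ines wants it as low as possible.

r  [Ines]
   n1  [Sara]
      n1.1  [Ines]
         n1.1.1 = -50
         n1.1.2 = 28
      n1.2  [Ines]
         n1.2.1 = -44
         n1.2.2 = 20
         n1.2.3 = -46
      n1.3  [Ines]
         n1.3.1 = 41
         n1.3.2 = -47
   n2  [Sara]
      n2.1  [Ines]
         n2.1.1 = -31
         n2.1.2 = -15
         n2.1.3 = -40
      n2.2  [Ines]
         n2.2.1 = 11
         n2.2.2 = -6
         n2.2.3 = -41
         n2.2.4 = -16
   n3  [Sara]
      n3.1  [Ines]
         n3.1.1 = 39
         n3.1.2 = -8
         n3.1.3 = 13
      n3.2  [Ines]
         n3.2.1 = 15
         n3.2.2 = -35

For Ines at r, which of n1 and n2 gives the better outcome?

n1.1 (Ines): min(-50, 28) = -50
n1.2 (Ines): min(-44, 20, -46) = -46
n1.3 (Ines): min(41, -47) = -47
n1 (Sara): max(-50, -46, -47) = -46
n2.1 (Ines): min(-31, -15, -40) = -40
n2.2 (Ines): min(11, -6, -41, -16) = -41
n2 (Sara): max(-40, -41) = -40
Ines prefers the lower value; n1=-46, n2=-40. n1 is better since -46 < -40.

n1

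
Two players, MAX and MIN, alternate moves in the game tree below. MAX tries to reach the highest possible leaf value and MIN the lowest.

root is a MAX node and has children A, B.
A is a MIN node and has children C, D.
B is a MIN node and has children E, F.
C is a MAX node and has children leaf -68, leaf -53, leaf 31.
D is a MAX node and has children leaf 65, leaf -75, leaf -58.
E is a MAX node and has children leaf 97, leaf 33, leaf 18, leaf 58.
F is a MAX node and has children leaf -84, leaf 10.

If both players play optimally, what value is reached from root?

31

C (MAX): max(-68, -53, 31) = 31
D (MAX): max(65, -75, -58) = 65
A (MIN): min(31, 65) = 31
E (MAX): max(97, 33, 18, 58) = 97
F (MAX): max(-84, 10) = 10
B (MIN): min(97, 10) = 10
root (MAX): max(31, 10) = 31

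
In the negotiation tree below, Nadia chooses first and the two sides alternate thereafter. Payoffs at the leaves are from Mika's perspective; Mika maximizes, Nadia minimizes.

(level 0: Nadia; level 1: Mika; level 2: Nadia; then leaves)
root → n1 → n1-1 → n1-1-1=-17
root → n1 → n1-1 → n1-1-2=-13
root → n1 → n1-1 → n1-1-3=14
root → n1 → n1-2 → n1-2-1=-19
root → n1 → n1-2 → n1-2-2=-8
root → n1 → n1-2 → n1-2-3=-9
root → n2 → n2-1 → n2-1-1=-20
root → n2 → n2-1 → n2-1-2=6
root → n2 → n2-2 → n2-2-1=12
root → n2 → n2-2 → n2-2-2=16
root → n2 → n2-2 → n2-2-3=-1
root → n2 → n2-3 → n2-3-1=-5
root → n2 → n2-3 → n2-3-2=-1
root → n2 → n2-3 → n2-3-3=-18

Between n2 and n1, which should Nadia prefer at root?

n2-1 (Nadia): min(-20, 6) = -20
n2-2 (Nadia): min(12, 16, -1) = -1
n2-3 (Nadia): min(-5, -1, -18) = -18
n2 (Mika): max(-20, -1, -18) = -1
n1-1 (Nadia): min(-17, -13, 14) = -17
n1-2 (Nadia): min(-19, -8, -9) = -19
n1 (Mika): max(-17, -19) = -17
Nadia prefers the lower value; n2=-1, n1=-17. n1 is better since -17 < -1.

n1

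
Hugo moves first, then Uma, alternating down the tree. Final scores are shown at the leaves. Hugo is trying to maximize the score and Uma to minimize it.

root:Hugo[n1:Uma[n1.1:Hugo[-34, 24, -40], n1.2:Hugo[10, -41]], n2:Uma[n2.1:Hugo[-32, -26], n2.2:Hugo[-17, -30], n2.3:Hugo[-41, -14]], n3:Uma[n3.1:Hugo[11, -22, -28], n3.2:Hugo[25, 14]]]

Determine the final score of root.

11

n1.1 (Hugo): max(-34, 24, -40) = 24
n1.2 (Hugo): max(10, -41) = 10
n1 (Uma): min(24, 10) = 10
n2.1 (Hugo): max(-32, -26) = -26
n2.2 (Hugo): max(-17, -30) = -17
n2.3 (Hugo): max(-41, -14) = -14
n2 (Uma): min(-26, -17, -14) = -26
n3.1 (Hugo): max(11, -22, -28) = 11
n3.2 (Hugo): max(25, 14) = 25
n3 (Uma): min(11, 25) = 11
root (Hugo): max(10, -26, 11) = 11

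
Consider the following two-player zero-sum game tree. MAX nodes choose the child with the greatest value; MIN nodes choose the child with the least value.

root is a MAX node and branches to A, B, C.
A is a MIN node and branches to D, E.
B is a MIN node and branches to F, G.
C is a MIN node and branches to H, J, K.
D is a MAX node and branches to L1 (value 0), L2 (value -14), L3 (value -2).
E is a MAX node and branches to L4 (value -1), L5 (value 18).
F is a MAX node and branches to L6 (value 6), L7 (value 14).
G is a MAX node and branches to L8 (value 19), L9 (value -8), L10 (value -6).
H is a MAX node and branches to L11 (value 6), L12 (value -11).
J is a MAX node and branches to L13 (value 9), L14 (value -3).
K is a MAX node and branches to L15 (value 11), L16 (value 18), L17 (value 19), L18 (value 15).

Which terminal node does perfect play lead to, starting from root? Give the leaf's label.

L7

D (MAX): max(0, -14, -2) = 0
E (MAX): max(-1, 18) = 18
A (MIN): min(0, 18) = 0
F (MAX): max(6, 14) = 14
G (MAX): max(19, -8, -6) = 19
B (MIN): min(14, 19) = 14
H (MAX): max(6, -11) = 6
J (MAX): max(9, -3) = 9
K (MAX): max(11, 18, 19, 15) = 19
C (MIN): min(6, 9, 19) = 6
root (MAX): max(0, 14, 6) = 14
At root, MAX picks B (highest: 14).
At B, MIN picks F (lowest: 14).
At F, MAX picks L7 (highest: 14).
Terminal value 14.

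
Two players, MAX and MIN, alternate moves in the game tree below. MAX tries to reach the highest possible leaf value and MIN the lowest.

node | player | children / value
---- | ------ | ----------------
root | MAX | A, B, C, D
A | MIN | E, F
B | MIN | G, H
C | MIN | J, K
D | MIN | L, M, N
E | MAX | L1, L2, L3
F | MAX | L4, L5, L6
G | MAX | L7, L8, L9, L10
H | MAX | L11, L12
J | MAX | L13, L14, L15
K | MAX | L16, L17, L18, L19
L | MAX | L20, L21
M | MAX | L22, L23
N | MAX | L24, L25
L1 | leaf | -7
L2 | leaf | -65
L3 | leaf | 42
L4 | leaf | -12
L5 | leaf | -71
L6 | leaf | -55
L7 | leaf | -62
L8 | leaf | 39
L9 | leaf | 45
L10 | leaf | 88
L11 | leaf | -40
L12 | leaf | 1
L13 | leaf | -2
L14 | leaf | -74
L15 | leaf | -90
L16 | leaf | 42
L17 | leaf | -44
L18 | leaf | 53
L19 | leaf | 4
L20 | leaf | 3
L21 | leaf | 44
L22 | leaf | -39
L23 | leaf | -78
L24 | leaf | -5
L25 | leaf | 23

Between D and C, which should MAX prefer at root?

L (MAX): max(3, 44) = 44
M (MAX): max(-39, -78) = -39
N (MAX): max(-5, 23) = 23
D (MIN): min(44, -39, 23) = -39
J (MAX): max(-2, -74, -90) = -2
K (MAX): max(42, -44, 53, 4) = 53
C (MIN): min(-2, 53) = -2
MAX prefers the higher value; D=-39, C=-2. C is better since -2 > -39.

C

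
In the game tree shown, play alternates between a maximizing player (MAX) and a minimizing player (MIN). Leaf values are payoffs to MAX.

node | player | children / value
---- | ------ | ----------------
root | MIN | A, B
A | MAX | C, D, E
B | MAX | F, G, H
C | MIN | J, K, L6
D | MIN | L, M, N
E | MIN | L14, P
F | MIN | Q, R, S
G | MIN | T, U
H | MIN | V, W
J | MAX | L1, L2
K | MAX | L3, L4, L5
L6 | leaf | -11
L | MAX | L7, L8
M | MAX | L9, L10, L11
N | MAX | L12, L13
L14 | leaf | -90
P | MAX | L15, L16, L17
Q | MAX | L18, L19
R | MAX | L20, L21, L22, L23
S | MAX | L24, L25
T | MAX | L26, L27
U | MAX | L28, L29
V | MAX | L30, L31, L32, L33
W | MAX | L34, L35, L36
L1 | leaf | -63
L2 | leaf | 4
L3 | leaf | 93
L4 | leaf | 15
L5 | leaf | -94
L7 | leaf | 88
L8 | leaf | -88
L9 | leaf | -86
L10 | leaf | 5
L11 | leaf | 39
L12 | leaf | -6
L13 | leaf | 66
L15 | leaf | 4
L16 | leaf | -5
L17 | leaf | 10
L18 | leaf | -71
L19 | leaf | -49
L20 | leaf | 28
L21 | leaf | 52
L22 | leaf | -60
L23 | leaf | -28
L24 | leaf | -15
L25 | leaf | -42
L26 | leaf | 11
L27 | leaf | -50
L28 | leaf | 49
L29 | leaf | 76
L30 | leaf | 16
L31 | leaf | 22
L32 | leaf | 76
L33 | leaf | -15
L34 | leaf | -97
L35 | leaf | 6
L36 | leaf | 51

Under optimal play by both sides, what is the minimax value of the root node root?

J (MAX): max(-63, 4) = 4
K (MAX): max(93, 15, -94) = 93
C (MIN): min(4, 93, -11) = -11
L (MAX): max(88, -88) = 88
M (MAX): max(-86, 5, 39) = 39
N (MAX): max(-6, 66) = 66
D (MIN): min(88, 39, 66) = 39
P (MAX): max(4, -5, 10) = 10
E (MIN): min(-90, 10) = -90
A (MAX): max(-11, 39, -90) = 39
Q (MAX): max(-71, -49) = -49
R (MAX): max(28, 52, -60, -28) = 52
S (MAX): max(-15, -42) = -15
F (MIN): min(-49, 52, -15) = -49
T (MAX): max(11, -50) = 11
U (MAX): max(49, 76) = 76
G (MIN): min(11, 76) = 11
V (MAX): max(16, 22, 76, -15) = 76
W (MAX): max(-97, 6, 51) = 51
H (MIN): min(76, 51) = 51
B (MAX): max(-49, 11, 51) = 51
root (MIN): min(39, 51) = 39

39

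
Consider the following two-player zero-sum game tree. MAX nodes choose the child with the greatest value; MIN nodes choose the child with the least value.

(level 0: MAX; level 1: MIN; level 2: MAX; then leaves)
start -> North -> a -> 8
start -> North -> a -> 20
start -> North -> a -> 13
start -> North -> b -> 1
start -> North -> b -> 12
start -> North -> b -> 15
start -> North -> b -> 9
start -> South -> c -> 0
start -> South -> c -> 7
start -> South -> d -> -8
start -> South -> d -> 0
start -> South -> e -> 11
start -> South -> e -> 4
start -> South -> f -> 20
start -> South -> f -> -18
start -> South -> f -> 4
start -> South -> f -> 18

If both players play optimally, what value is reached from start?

a (MAX): max(8, 20, 13) = 20
b (MAX): max(1, 12, 15, 9) = 15
North (MIN): min(20, 15) = 15
c (MAX): max(0, 7) = 7
d (MAX): max(-8, 0) = 0
e (MAX): max(11, 4) = 11
f (MAX): max(20, -18, 4, 18) = 20
South (MIN): min(7, 0, 11, 20) = 0
start (MAX): max(15, 0) = 15

15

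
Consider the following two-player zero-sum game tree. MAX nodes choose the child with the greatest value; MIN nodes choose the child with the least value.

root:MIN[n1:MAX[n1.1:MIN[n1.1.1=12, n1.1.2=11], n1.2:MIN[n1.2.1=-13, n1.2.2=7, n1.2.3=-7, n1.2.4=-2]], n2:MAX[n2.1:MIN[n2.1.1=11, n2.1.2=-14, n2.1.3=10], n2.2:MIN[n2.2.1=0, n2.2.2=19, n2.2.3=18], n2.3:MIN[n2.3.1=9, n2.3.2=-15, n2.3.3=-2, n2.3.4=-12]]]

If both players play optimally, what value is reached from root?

0

n1.1 (MIN): min(12, 11) = 11
n1.2 (MIN): min(-13, 7, -7, -2) = -13
n1 (MAX): max(11, -13) = 11
n2.1 (MIN): min(11, -14, 10) = -14
n2.2 (MIN): min(0, 19, 18) = 0
n2.3 (MIN): min(9, -15, -2, -12) = -15
n2 (MAX): max(-14, 0, -15) = 0
root (MIN): min(11, 0) = 0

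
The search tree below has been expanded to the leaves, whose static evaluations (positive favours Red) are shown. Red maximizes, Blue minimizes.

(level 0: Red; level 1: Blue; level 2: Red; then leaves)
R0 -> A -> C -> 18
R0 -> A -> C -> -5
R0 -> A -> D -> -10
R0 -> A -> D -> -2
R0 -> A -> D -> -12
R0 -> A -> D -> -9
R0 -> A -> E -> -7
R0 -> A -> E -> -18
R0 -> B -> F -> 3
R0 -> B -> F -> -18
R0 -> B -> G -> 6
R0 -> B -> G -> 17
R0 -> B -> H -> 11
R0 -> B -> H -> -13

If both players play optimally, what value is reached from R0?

C (Red): max(18, -5) = 18
D (Red): max(-10, -2, -12, -9) = -2
E (Red): max(-7, -18) = -7
A (Blue): min(18, -2, -7) = -7
F (Red): max(3, -18) = 3
G (Red): max(6, 17) = 17
H (Red): max(11, -13) = 11
B (Blue): min(3, 17, 11) = 3
R0 (Red): max(-7, 3) = 3

3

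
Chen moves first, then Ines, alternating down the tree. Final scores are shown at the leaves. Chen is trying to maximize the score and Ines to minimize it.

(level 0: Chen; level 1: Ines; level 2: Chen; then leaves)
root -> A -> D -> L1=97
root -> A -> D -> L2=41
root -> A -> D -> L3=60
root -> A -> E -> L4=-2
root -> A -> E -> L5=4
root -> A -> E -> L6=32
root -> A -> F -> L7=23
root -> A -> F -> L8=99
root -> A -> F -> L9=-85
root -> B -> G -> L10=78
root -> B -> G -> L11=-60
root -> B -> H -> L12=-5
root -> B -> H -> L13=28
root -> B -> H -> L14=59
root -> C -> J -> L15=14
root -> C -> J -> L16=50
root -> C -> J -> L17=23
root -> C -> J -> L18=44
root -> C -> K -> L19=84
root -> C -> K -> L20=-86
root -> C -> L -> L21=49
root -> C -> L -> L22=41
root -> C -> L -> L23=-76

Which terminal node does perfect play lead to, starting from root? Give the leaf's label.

D (Chen): max(97, 41, 60) = 97
E (Chen): max(-2, 4, 32) = 32
F (Chen): max(23, 99, -85) = 99
A (Ines): min(97, 32, 99) = 32
G (Chen): max(78, -60) = 78
H (Chen): max(-5, 28, 59) = 59
B (Ines): min(78, 59) = 59
J (Chen): max(14, 50, 23, 44) = 50
K (Chen): max(84, -86) = 84
L (Chen): max(49, 41, -76) = 49
C (Ines): min(50, 84, 49) = 49
root (Chen): max(32, 59, 49) = 59
At root, Chen picks B (highest: 59).
At B, Ines picks H (lowest: 59).
At H, Chen picks L14 (highest: 59).
Terminal value 59.

L14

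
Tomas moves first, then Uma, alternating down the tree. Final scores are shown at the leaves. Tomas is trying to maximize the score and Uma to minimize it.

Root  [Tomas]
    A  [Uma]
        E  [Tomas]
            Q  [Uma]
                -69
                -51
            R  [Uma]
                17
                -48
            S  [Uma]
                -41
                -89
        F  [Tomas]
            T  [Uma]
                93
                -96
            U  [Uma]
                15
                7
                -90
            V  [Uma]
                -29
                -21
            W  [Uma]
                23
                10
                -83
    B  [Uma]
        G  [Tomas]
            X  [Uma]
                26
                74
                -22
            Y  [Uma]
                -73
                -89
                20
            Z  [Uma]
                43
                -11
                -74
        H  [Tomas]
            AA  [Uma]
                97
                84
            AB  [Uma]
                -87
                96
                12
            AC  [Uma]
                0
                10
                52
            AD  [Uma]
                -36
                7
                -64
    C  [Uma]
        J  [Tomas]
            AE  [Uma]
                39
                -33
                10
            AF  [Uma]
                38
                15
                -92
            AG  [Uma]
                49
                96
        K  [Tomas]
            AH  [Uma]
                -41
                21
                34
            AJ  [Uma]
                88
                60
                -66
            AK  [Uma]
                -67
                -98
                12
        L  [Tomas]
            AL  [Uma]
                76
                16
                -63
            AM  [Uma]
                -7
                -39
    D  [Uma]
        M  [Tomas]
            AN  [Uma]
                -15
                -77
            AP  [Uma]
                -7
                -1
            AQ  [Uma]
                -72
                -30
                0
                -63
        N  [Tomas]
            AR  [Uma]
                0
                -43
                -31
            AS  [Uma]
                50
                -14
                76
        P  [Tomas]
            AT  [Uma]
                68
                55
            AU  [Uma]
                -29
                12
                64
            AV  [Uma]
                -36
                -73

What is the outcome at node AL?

AL (Uma): min(76, 16, -63) = -63

-63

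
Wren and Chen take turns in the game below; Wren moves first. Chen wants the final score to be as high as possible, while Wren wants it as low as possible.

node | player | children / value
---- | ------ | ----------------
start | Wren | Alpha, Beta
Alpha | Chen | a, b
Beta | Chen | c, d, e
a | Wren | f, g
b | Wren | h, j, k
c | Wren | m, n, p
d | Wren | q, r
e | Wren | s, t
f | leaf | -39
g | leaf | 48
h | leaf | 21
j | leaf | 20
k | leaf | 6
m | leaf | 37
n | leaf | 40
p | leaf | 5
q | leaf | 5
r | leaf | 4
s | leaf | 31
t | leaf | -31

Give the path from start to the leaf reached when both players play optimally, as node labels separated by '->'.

start -> Beta -> c -> p

a (Wren): min(-39, 48) = -39
b (Wren): min(21, 20, 6) = 6
Alpha (Chen): max(-39, 6) = 6
c (Wren): min(37, 40, 5) = 5
d (Wren): min(5, 4) = 4
e (Wren): min(31, -31) = -31
Beta (Chen): max(5, 4, -31) = 5
start (Wren): min(6, 5) = 5
At start, Wren picks Beta (lowest: 5).
At Beta, Chen picks c (highest: 5).
At c, Wren picks p (lowest: 5).
Terminal value 5.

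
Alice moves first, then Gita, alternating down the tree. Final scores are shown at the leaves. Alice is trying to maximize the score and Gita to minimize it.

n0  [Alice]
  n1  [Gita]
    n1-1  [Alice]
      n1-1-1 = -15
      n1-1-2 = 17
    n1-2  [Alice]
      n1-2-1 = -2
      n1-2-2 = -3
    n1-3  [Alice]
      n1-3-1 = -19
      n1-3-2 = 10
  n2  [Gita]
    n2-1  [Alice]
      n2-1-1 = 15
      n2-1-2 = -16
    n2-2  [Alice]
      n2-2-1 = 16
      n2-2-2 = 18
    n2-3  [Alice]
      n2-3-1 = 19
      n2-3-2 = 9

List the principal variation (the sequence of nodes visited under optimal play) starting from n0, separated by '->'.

n1-1 (Alice): max(-15, 17) = 17
n1-2 (Alice): max(-2, -3) = -2
n1-3 (Alice): max(-19, 10) = 10
n1 (Gita): min(17, -2, 10) = -2
n2-1 (Alice): max(15, -16) = 15
n2-2 (Alice): max(16, 18) = 18
n2-3 (Alice): max(19, 9) = 19
n2 (Gita): min(15, 18, 19) = 15
n0 (Alice): max(-2, 15) = 15
At n0, Alice picks n2 (highest: 15).
At n2, Gita picks n2-1 (lowest: 15).
At n2-1, Alice picks n2-1-1 (highest: 15).
Terminal value 15.

n0 -> n2 -> n2-1 -> n2-1-1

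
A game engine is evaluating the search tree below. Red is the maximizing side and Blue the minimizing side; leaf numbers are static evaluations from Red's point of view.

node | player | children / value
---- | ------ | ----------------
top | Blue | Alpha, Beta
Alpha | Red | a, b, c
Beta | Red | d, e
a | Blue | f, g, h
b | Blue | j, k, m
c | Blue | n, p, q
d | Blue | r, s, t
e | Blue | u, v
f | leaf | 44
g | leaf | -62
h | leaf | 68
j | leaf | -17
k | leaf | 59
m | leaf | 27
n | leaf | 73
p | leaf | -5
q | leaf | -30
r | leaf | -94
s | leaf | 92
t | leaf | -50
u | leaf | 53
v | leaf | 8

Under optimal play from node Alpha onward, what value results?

a (Blue): min(44, -62, 68) = -62
b (Blue): min(-17, 59, 27) = -17
c (Blue): min(73, -5, -30) = -30
Alpha (Red): max(-62, -17, -30) = -17

-17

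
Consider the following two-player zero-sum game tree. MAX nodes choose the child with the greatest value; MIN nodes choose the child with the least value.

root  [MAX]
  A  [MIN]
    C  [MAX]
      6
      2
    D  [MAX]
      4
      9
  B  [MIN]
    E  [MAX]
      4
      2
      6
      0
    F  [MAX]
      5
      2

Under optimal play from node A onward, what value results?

C (MAX): max(6, 2) = 6
D (MAX): max(4, 9) = 9
A (MIN): min(6, 9) = 6

6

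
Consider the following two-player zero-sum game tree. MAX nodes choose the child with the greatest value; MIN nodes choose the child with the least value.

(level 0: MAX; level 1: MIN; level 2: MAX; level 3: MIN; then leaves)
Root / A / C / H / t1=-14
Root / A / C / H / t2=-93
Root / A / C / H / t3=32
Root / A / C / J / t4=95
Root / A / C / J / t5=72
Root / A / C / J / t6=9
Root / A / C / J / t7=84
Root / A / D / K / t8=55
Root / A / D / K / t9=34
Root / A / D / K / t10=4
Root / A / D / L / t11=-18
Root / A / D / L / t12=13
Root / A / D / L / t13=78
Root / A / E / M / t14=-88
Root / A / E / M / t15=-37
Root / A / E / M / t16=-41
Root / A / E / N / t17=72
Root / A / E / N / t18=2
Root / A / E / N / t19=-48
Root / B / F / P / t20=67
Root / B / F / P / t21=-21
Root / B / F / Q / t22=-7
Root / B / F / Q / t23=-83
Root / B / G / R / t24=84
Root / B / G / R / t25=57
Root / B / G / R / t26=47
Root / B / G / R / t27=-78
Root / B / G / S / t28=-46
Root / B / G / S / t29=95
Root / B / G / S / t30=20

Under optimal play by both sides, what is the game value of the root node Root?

-46

H (MIN): min(-14, -93, 32) = -93
J (MIN): min(95, 72, 9, 84) = 9
C (MAX): max(-93, 9) = 9
K (MIN): min(55, 34, 4) = 4
L (MIN): min(-18, 13, 78) = -18
D (MAX): max(4, -18) = 4
M (MIN): min(-88, -37, -41) = -88
N (MIN): min(72, 2, -48) = -48
E (MAX): max(-88, -48) = -48
A (MIN): min(9, 4, -48) = -48
P (MIN): min(67, -21) = -21
Q (MIN): min(-7, -83) = -83
F (MAX): max(-21, -83) = -21
R (MIN): min(84, 57, 47, -78) = -78
S (MIN): min(-46, 95, 20) = -46
G (MAX): max(-78, -46) = -46
B (MIN): min(-21, -46) = -46
Root (MAX): max(-48, -46) = -46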